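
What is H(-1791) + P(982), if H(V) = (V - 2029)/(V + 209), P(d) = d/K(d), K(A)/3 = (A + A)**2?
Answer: 22508231/9321144 ≈ 2.4147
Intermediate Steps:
K(A) = 12*A**2 (K(A) = 3*(A + A)**2 = 3*(2*A)**2 = 3*(4*A**2) = 12*A**2)
P(d) = 1/(12*d) (P(d) = d/((12*d**2)) = d*(1/(12*d**2)) = 1/(12*d))
H(V) = (-2029 + V)/(209 + V)
H(-1791) + P(982) = (-2029 - 1791)/(209 - 1791) + (1/12)/982 = -3820/(-1582) + (1/12)*(1/982) = -1/1582*(-3820) + 1/11784 = 1910/791 + 1/11784 = 22508231/9321144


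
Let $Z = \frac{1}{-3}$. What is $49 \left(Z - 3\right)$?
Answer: $- \frac{490}{3} \approx -163.33$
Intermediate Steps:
$Z = - \frac{1}{3} \approx -0.33333$
$49 \left(Z - 3\right) = 49 \left(- \frac{1}{3} - 3\right) = 49 \left(- \frac{10}{3}\right) = - \frac{490}{3}$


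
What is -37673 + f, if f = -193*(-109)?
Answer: -16636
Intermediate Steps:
f = 21037
-37673 + f = -37673 + 21037 = -16636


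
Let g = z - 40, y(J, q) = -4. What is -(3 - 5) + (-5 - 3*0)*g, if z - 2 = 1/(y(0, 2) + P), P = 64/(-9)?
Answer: 3849/20 ≈ 192.45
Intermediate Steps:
P = -64/9 (P = 64*(-1/9) = -64/9 ≈ -7.1111)
z = 191/100 (z = 2 + 1/(-4 - 64/9) = 2 + 1/(-100/9) = 2 - 9/100 = 191/100 ≈ 1.9100)
g = -3809/100 (g = 191/100 - 40 = -3809/100 ≈ -38.090)
-(3 - 5) + (-5 - 3*0)*g = -(3 - 5) + (-5 - 3*0)*(-3809/100) = -1*(-2) + (-5 + 0)*(-3809/100) = 2 - 5*(-3809/100) = 2 + 3809/20 = 3849/20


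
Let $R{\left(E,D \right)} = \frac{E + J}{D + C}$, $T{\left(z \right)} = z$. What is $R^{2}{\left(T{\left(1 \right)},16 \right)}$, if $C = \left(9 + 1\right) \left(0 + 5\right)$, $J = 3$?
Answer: $\frac{4}{1089} \approx 0.0036731$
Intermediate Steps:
$C = 50$ ($C = 10 \cdot 5 = 50$)
$R{\left(E,D \right)} = \frac{3 + E}{50 + D}$ ($R{\left(E,D \right)} = \frac{E + 3}{D + 50} = \frac{3 + E}{50 + D}$)
$R^{2}{\left(T{\left(1 \right)},16 \right)} = \left(\frac{3 + 1}{50 + 16}\right)^{2} = \left(\frac{1}{66} \cdot 4\right)^{2} = \left(\frac{2}{33}\right)^{2} = \frac{4}{1089}$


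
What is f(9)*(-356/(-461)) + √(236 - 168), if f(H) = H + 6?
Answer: 5340/461 + 2*√17 ≈ 19.830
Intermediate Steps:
f(H) = 6 + H
f(9)*(-356/(-461)) + √(236 - 168) = (6 + 9)*(-356/(-461)) + √(236 - 168) = 15*(-356*(-1/461)) + √68 = 15*(356/461) + 2*√17 = 5340/461 + 2*√17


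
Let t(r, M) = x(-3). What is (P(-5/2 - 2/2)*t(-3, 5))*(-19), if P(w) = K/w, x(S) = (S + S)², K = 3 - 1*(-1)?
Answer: 5472/7 ≈ 781.71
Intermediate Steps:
K = 4 (K = 3 + 1 = 4)
x(S) = 4*S² (x(S) = (2*S)² = 4*S²)
t(r, M) = 36 (t(r, M) = 4*(-3)² = 4*9 = 36)
P(w) = 4/w
(P(-5/2 - 2/2)*t(-3, 5))*(-19) = ((4/(-5/2 - 2/2))*36)*(-19) = ((4/(-5*½ - 2*½))*36)*(-19) = ((4/(-5/2 - 1))*36)*(-19) = ((4/(-7/2))*36)*(-19) = ((4*(-2/7))*36)*(-19) = -8/7*36*(-19) = -288/7*(-19) = 5472/7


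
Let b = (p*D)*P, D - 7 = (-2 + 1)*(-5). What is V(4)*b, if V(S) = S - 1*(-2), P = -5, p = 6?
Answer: -2160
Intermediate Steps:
D = 12 (D = 7 + (-2 + 1)*(-5) = 7 - 1*(-5) = 7 + 5 = 12)
V(S) = 2 + S (V(S) = S + 2 = 2 + S)
b = -360 (b = (6*12)*(-5) = 72*(-5) = -360)
V(4)*b = (2 + 4)*(-360) = 6*(-360) = -2160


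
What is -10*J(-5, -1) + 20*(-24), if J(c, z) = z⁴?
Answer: -490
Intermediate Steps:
-10*J(-5, -1) + 20*(-24) = -10*(-1)⁴ + 20*(-24) = -10*1 - 480 = -10 - 480 = -490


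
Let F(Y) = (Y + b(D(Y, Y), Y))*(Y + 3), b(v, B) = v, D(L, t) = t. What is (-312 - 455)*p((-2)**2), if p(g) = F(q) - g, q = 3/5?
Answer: -6136/25 ≈ -245.44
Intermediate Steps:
q = 3/5 (q = 3*(1/5) = 3/5 ≈ 0.60000)
F(Y) = 2*Y*(3 + Y) (F(Y) = (Y + Y)*(Y + 3) = (2*Y)*(3 + Y) = 2*Y*(3 + Y))
p(g) = 108/25 - g (p(g) = 2*(3/5)*(3 + 3/5) - g = 2*(3/5)*(18/5) - g = 108/25 - g)
(-312 - 455)*p((-2)**2) = (-312 - 455)*(108/25 - 1*(-2)**2) = -767*(108/25 - 1*4) = -767*(108/25 - 4) = -767*8/25 = -6136/25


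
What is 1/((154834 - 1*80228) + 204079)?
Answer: 1/278685 ≈ 3.5883e-6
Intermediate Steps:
1/((154834 - 1*80228) + 204079) = 1/((154834 - 80228) + 204079) = 1/(74606 + 204079) = 1/278685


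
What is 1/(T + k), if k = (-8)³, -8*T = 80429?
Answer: -8/84525 ≈ -9.4647e-5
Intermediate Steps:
T = -80429/8 (T = -⅛*80429 = -80429/8 ≈ -10054.)
k = -512
1/(T + k) = 1/(-80429/8 - 512) = 1/(-84525/8) = -8/84525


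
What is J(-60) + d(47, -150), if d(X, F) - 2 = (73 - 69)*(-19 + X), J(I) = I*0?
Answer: 114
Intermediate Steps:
J(I) = 0
d(X, F) = -74 + 4*X (d(X, F) = 2 + (73 - 69)*(-19 + X) = 2 + 4*(-19 + X) = 2 + (-76 + 4*X) = -74 + 4*X)
J(-60) + d(47, -150) = 0 + (-74 + 4*47) = 0 + (-74 + 188) = 0 + 114 = 114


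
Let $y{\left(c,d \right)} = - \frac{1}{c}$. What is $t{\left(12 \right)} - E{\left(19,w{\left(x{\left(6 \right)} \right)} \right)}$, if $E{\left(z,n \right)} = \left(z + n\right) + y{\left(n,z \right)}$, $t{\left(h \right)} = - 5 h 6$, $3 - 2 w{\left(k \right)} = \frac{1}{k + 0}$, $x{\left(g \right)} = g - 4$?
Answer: $- \frac{7589}{20} \approx -379.45$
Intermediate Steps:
$x{\left(g \right)} = -4 + g$
$w{\left(k \right)} = \frac{3}{2} - \frac{1}{2 k}$ ($w{\left(k \right)} = \frac{3}{2} - \frac{1}{2 \left(k + 0\right)} = \frac{3}{2} - \frac{1}{2 k}$)
$t{\left(h \right)} = - 30 h$
$E{\left(z,n \right)} = n + z - \frac{1}{n}$ ($E{\left(z,n \right)} = \left(z + n\right) - \frac{1}{n} = \left(n + z\right) - \frac{1}{n} = n + z - \frac{1}{n}$)
$t{\left(12 \right)} - E{\left(19,w{\left(x{\left(6 \right)} \right)} \right)} = \left(-30\right) 12 - \left(\frac{-1 + 3 \left(-4 + 6\right)}{2 \left(-4 + 6\right)} + 19 - \frac{1}{\frac{1}{2} \frac{1}{-4 + 6} \left(-1 + 3 \left(-4 + 6\right)\right)}\right) = -360 - \left(\frac{-1 + 3 \cdot 2}{2 \cdot 2} + 19 - \frac{1}{\frac{1}{2} \cdot \frac{1}{2} \left(-1 + 3 \cdot 2\right)}\right) = -360 - \left(\frac{1}{2} \cdot \frac{1}{2} \left(-1 + 6\right) + 19 - \frac{1}{\frac{1}{2} \cdot \frac{1}{2} \left(-1 + 6\right)}\right) = -360 - \left(\frac{1}{2} \cdot \frac{1}{2} \cdot 5 + 19 - \frac{1}{\frac{1}{2} \cdot \frac{1}{2} \cdot 5}\right) = -360 - \left(\frac{5}{4} + 19 - \frac{1}{\frac{5}{4}}\right) = -360 - \left(\frac{5}{4} + 19 - \frac{4}{5}\right) = -360 - \frac{389}{20} = - \frac{7589}{20}$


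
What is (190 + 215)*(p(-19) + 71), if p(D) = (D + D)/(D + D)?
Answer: 29160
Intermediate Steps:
p(D) = 1 (p(D) = (2*D)/((2*D)) = (2*D)*(1/(2*D)) = 1)
(190 + 215)*(p(-19) + 71) = (190 + 215)*(1 + 71) = 405*72 = 29160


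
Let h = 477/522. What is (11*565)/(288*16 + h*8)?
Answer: 180235/133844 ≈ 1.3466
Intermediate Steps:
h = 53/58 (h = 477*(1/522) = 53/58 ≈ 0.91379)
(11*565)/(288*16 + h*8) = (11*565)/(288*16 + (53/58)*8) = 6215/(4608 + 212/29) = 6215/(133844/29) = 6215*(29/133844) = 180235/133844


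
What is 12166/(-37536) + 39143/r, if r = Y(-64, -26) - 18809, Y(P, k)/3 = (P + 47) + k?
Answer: -24995167/10453776 ≈ -2.3910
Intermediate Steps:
Y(P, k) = 141 + 3*P + 3*k (Y(P, k) = 3*((P + 47) + k) = 3*((47 + P) + k) = 3*(47 + P + k) = 141 + 3*P + 3*k)
r = -18938 (r = (141 + 3*(-64) + 3*(-26)) - 18809 = (141 - 192 - 78) - 18809 = -129 - 18809 = -18938)
12166/(-37536) + 39143/r = 12166/(-37536) + 39143/(-18938) = 12166*(-1/37536) + 39143*(-1/18938) = -6083/18768 - 39143/18938 = -24995167/10453776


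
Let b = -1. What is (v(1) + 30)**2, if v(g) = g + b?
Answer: 900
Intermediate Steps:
v(g) = -1 + g (v(g) = g - 1 = -1 + g)
(v(1) + 30)**2 = ((-1 + 1) + 30)**2 = (0 + 30)**2 = 30**2 = 900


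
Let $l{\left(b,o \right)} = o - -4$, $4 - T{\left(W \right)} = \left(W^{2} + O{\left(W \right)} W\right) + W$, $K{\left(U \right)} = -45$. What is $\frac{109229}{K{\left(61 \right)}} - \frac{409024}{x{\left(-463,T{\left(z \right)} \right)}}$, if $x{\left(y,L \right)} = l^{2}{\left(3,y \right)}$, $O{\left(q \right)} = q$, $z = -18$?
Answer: $- \frac{2558986781}{1053405} \approx -2429.3$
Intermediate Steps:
$T{\left(W \right)} = 4 - W - 2 W^{2}$ ($T{\left(W \right)} = 4 - \left(\left(W^{2} + W W\right) + W\right) = 4 - \left(\left(W^{2} + W^{2}\right) + W\right) = 4 - \left(2 W^{2} + W\right) = 4 - \left(W + 2 W^{2}\right) = 4 - W - 2 W^{2}$)
$l{\left(b,o \right)} = 4 + o$ ($l{\left(b,o \right)} = o + 4 = 4 + o$)
$x{\left(y,L \right)} = \left(4 + y\right)^{2}$
$\frac{109229}{K{\left(61 \right)}} - \frac{409024}{x{\left(-463,T{\left(z \right)} \right)}} = \frac{109229}{-45} - \frac{409024}{\left(4 - 463\right)^{2}} = 109229 \left(- \frac{1}{45}\right) - \frac{409024}{\left(-459\right)^{2}} = - \frac{109229}{45} - \frac{409024}{210681} = - \frac{2558986781}{1053405}$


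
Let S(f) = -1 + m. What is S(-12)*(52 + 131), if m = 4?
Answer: 549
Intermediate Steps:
S(f) = 3 (S(f) = -1 + 4 = 3)
S(-12)*(52 + 131) = 3*(52 + 131) = 3*183 = 549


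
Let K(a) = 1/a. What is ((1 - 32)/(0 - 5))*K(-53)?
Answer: -31/265 ≈ -0.11698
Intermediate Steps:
((1 - 32)/(0 - 5))*K(-53) = ((1 - 32)/(0 - 5))/(-53) = -31/(-5)*(-1/53) = -31*(-1/5)*(-1/53) = (31/5)*(-1/53) = -31/265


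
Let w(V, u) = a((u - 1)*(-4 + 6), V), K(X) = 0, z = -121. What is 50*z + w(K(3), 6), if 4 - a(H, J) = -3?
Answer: -6043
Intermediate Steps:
a(H, J) = 7 (a(H, J) = 4 - 1*(-3) = 4 + 3 = 7)
w(V, u) = 7
50*z + w(K(3), 6) = 50*(-121) + 7 = -6050 + 7 = -6043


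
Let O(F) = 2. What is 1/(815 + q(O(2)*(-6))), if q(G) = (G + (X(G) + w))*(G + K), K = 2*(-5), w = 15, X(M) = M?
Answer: 1/1013 ≈ 0.00098717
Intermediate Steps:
K = -10
q(G) = (-10 + G)*(15 + 2*G) (q(G) = (G + (G + 15))*(G - 10) = (G + (15 + G))*(-10 + G) = (15 + 2*G)*(-10 + G) = (-10 + G)*(15 + 2*G))
1/(815 + q(O(2)*(-6))) = 1/(815 + (-150 - 10*(-6) + 2*(2*(-6))**2)) = 1/(815 + (-150 - 5*(-12) + 2*(-12)**2)) = 1/(815 + (-150 + 60 + 2*144)) = 1/(815 + (-150 + 60 + 288)) = 1/(815 + 198) = 1/1013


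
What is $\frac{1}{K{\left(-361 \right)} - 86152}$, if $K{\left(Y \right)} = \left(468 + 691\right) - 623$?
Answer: $- \frac{1}{85616} \approx -1.168 \cdot 10^{-5}$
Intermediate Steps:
$K{\left(Y \right)} = 536$ ($K{\left(Y \right)} = 1159 - 623 = 536$)
$\frac{1}{K{\left(-361 \right)} - 86152} = \frac{1}{536 - 86152} = \frac{1}{-85616} = - \frac{1}{85616}$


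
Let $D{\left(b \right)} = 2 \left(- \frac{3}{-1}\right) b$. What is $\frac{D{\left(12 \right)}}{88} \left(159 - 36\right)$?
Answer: $\frac{1107}{11} \approx 100.64$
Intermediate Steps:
$D{\left(b \right)} = 6 b$ ($D{\left(b \right)} = 2 \left(\left(-3\right) \left(-1\right)\right) b = 2 \cdot 3 b = 6 b$)
$\frac{D{\left(12 \right)}}{88} \left(159 - 36\right) = \frac{6 \cdot 12}{88} \left(159 - 36\right) = 72 \cdot \frac{1}{88} \cdot 123 = \frac{9}{11} \cdot 123 = \frac{1107}{11}$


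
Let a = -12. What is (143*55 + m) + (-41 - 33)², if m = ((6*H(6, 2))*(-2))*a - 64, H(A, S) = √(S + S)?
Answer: 13565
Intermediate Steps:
H(A, S) = √2*√S (H(A, S) = √(2*S) = √2*√S)
m = 224 (m = ((6*(√2*√2))*(-2))*(-12) - 64 = ((6*2)*(-2))*(-12) - 64 = (12*(-2))*(-12) - 64 = -24*(-12) - 64 = 288 - 64 = 224)
(143*55 + m) + (-41 - 33)² = (143*55 + 224) + (-41 - 33)² = (7865 + 224) + (-74)² = 8089 + 5476 = 13565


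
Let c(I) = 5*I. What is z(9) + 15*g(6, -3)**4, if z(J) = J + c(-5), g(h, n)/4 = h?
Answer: 4976624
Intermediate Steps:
g(h, n) = 4*h
z(J) = -25 + J (z(J) = J + 5*(-5) = J - 25 = -25 + J)
z(9) + 15*g(6, -3)**4 = (-25 + 9) + 15*(4*6)**4 = -16 + 15*24**4 = -16 + 15*331776 = -16 + 4976640 = 4976624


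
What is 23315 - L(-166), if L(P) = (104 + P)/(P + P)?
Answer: 3870259/166 ≈ 23315.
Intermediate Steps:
L(P) = (104 + P)/(2*P) (L(P) = (104 + P)/((2*P)) = (104 + P)*(1/(2*P)) = (104 + P)/(2*P))
23315 - L(-166) = 23315 - (104 - 166)/(2*(-166)) = 23315 - (-1)*(-62)/(2*166) = 23315 - 1*31/166 = 23315 - 31/166 = 3870259/166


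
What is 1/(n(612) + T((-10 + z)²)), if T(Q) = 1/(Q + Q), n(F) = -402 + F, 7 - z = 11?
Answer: 392/82321 ≈ 0.0047618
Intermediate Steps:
z = -4 (z = 7 - 1*11 = 7 - 11 = -4)
T(Q) = 1/(2*Q)
1/(n(612) + T((-10 + z)²)) = 1/((-402 + 612) + 1/(2*((-10 - 4)²))) = 1/(210 + 1/(2*((-14)²))) = 1/(210 + (½)/196) = 1/(210 + (½)*(1/196)) = 1/(210 + 1/392) = 1/(82321/392) = 392/82321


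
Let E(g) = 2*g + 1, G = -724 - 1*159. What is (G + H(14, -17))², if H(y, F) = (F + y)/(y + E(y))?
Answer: 1441872784/1849 ≈ 7.7981e+5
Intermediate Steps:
G = -883 (G = -724 - 159 = -883)
E(g) = 1 + 2*g
H(y, F) = (F + y)/(1 + 3*y) (H(y, F) = (F + y)/(y + (1 + 2*y)) = (F + y)/(1 + 3*y))
(G + H(14, -17))² = (-883 + (-17 + 14)/(1 + 3*14))² = (-883 - 3/(1 + 42))² = (-883 - 3/43)² = (-37972/43)² = 1441872784/1849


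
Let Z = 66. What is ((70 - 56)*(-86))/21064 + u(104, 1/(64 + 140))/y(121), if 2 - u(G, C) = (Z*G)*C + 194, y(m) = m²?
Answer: -95118373/1310691602 ≈ -0.072571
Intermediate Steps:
u(G, C) = -192 - 66*C*G (u(G, C) = 2 - ((66*G)*C + 194) = 2 - (66*C*G + 194) = 2 - (194 + 66*C*G) = 2 + (-194 - 66*C*G) = -192 - 66*C*G)
((70 - 56)*(-86))/21064 + u(104, 1/(64 + 140))/y(121) = ((70 - 56)*(-86))/21064 + (-192 - 66*104/(64 + 140))/(121²) = (14*(-86))*(1/21064) + (-192 - 66*104/204)/14641 = -1204*1/21064 + (-192 - 66*1/204*104)*(1/14641) = -301/5266 + (-192 - 572/17)*(1/14641) = -301/5266 - 3836/17*1/14641 = -301/5266 - 3836/248897 = -95118373/1310691602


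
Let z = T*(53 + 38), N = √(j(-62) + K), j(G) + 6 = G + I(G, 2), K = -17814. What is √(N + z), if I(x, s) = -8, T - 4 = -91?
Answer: √(-7917 + I*√17890) ≈ 0.7516 + 88.981*I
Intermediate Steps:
T = -87 (T = 4 - 91 = -87)
j(G) = -14 + G (j(G) = -6 + (G - 8) = -6 + (-8 + G) = -14 + G)
N = I*√17890 (N = √((-14 - 62) - 17814) = √(-76 - 17814) = √(-17890) = I*√17890 ≈ 133.75*I)
z = -7917 (z = -87*(53 + 38) = -87*91 = -7917)
√(N + z) = √(I*√17890 - 7917) = √(-7917 + I*√17890)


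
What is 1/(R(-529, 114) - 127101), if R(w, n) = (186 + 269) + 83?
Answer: -1/126563 ≈ -7.9012e-6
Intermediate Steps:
R(w, n) = 538 (R(w, n) = 455 + 83 = 538)
1/(R(-529, 114) - 127101) = 1/(538 - 127101) = 1/(-126563) = -1/126563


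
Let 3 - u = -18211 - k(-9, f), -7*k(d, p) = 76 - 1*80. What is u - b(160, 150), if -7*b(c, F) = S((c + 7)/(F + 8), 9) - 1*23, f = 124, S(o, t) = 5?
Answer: 18212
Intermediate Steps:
k(d, p) = 4/7 (k(d, p) = -(76 - 1*80)/7 = -(76 - 80)/7 = -⅐*(-4) = 4/7)
b(c, F) = 18/7 (b(c, F) = -(5 - 1*23)/7 = -(5 - 23)/7 = -⅐*(-18) = 18/7)
u = 127502/7 (u = 3 - (-18211 - 1*4/7) = 3 - (-18211 - 4/7) = 3 - 1*(-127481/7) = 3 + 127481/7 = 127502/7 ≈ 18215.)
u - b(160, 150) = 127502/7 - 1*18/7 = 127502/7 - 18/7 = 18212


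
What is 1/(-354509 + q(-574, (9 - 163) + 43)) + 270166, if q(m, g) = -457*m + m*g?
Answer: 7693517181/28477 ≈ 2.7017e+5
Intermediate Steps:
q(m, g) = -457*m + g*m
1/(-354509 + q(-574, (9 - 163) + 43)) + 270166 = 1/(-354509 - 574*(-457 + ((9 - 163) + 43))) + 270166 = 1/(-354509 - 574*(-457 + (-154 + 43))) + 270166 = 1/(-354509 - 574*(-457 - 111)) + 270166 = 1/(-354509 - 574*(-568)) + 270166 = 1/(-354509 + 326032) + 270166 = 1/(-28477) + 270166 = -1/28477 + 270166 = 7693517181/28477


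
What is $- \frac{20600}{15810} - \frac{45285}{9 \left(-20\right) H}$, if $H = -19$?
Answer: $- \frac{1747573}{120156} \approx -14.544$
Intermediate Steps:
$- \frac{20600}{15810} - \frac{45285}{9 \left(-20\right) H} = - \frac{20600}{15810} - \frac{45285}{9 \left(-20\right) \left(-19\right)} = \left(-20600\right) \frac{1}{15810} - \frac{45285}{\left(-180\right) \left(-19\right)} = - \frac{2060}{1581} - \frac{45285}{3420} = - \frac{2060}{1581} - \frac{3019}{228} = - \frac{1747573}{120156}$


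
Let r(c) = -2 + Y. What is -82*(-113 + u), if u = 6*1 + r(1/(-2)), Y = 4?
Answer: 8610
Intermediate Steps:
r(c) = 2 (r(c) = -2 + 4 = 2)
u = 8 (u = 6*1 + 2 = 6 + 2 = 8)
-82*(-113 + u) = -82*(-113 + 8) = -82*(-105) = 8610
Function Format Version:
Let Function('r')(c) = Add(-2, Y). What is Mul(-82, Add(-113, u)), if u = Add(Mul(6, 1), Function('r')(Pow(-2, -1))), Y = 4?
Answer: 8610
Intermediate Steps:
Function('r')(c) = 2 (Function('r')(c) = Add(-2, 4) = 2)
u = 8 (u = Add(Mul(6, 1), 2) = Add(6, 2) = 8)
Mul(-82, Add(-113, u)) = Mul(-82, Add(-113, 8)) = Mul(-82, -105) = 8610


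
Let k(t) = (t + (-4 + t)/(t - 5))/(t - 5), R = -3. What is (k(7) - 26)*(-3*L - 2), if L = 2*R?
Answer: -348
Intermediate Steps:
L = -6 (L = 2*(-3) = -6)
k(t) = (t + (-4 + t)/(-5 + t))/(-5 + t)
(k(7) - 26)*(-3*L - 2) = ((-4 + 7² - 4*7)/(-5 + 7)² - 26)*(-3*(-6) - 2) = ((-4 + 49 - 28)/2² - 26)*(18 - 2) = ((¼)*17 - 26)*16 = (17/4 - 26)*16 = -87/4*16 = -348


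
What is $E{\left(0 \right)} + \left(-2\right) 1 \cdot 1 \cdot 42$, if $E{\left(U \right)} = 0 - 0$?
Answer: $-84$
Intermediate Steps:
$E{\left(U \right)} = 0$ ($E{\left(U \right)} = 0 + 0 = 0$)
$E{\left(0 \right)} + \left(-2\right) 1 \cdot 1 \cdot 42 = 0 + \left(-2\right) 1 \cdot 1 \cdot 42 = 0 + \left(-2\right) 1 \cdot 42 = 0 - 84 = -84$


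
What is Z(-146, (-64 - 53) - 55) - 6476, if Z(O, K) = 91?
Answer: -6385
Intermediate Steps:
Z(-146, (-64 - 53) - 55) - 6476 = 91 - 6476 = -6385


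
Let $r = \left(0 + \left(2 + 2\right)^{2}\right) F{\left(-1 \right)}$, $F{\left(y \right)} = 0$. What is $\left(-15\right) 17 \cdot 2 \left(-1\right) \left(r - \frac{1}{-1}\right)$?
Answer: $510$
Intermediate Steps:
$r = 0$ ($r = \left(0 + \left(2 + 2\right)^{2}\right) 0 = \left(0 + 4^{2}\right) 0 = \left(0 + 16\right) 0 = 16 \cdot 0 = 0$)
$\left(-15\right) 17 \cdot 2 \left(-1\right) \left(r - \frac{1}{-1}\right) = \left(-15\right) 17 \cdot 2 \left(-1\right) \left(0 - \frac{1}{-1}\right) = - 255 \left(- 2 \left(0 - -1\right)\right) = - 255 \left(- 2 \left(0 + 1\right)\right) = - 255 \left(\left(-2\right) 1\right) = \left(-255\right) \left(-2\right) = 510$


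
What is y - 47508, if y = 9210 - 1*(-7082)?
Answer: -31216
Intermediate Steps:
y = 16292 (y = 9210 + 7082 = 16292)
y - 47508 = 16292 - 47508 = -31216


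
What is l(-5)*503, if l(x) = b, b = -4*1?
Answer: -2012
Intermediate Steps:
b = -4
l(x) = -4
l(-5)*503 = -4*503 = -2012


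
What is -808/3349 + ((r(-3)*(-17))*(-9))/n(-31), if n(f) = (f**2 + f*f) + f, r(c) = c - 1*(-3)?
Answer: -808/3349 ≈ -0.24127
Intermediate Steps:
r(c) = 3 + c (r(c) = c + 3 = 3 + c)
n(f) = f + 2*f**2 (n(f) = (f**2 + f**2) + f = 2*f**2 + f = f + 2*f**2)
-808/3349 + ((r(-3)*(-17))*(-9))/n(-31) = -808/3349 + (((3 - 3)*(-17))*(-9))/((-31*(1 + 2*(-31)))) = -808*1/3349 + ((0*(-17))*(-9))/((-31*(1 - 62))) = -808/3349 + (0*(-9))/((-31*(-61))) = -808/3349 + 0/1891 = -808/3349 + 0*(1/1891) = -808/3349 + 0 = -808/3349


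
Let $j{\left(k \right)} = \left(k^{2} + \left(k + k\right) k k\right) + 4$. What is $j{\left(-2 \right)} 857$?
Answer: $-6856$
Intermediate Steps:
$j{\left(k \right)} = 4 + k^{2} + 2 k^{3}$ ($j{\left(k \right)} = \left(k^{2} + 2 k k k\right) + 4 = \left(k^{2} + 2 k^{2} k\right) + 4 = \left(k^{2} + 2 k^{3}\right) + 4 = 4 + k^{2} + 2 k^{3}$)
$j{\left(-2 \right)} 857 = \left(4 + \left(-2\right)^{2} + 2 \left(-2\right)^{3}\right) 857 = \left(4 + 4 + 2 \left(-8\right)\right) 857 = \left(4 + 4 - 16\right) 857 = \left(-8\right) 857 = -6856$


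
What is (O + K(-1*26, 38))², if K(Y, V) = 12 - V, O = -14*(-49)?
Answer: 435600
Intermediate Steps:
O = 686
(O + K(-1*26, 38))² = (686 + (12 - 1*38))² = (686 + (12 - 38))² = (686 - 26)² = 660² = 435600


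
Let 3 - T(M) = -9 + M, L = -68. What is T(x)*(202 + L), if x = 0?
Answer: 1608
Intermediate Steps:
T(M) = 12 - M (T(M) = 3 - (-9 + M) = 3 + (9 - M) = 12 - M)
T(x)*(202 + L) = (12 - 1*0)*(202 - 68) = (12 + 0)*134 = 12*134 = 1608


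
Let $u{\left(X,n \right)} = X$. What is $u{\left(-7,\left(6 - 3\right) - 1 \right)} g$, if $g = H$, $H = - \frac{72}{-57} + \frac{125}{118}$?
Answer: $- \frac{36449}{2242} \approx -16.257$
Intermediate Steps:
$H = \frac{5207}{2242}$ ($H = \left(-72\right) \left(- \frac{1}{57}\right) + 125 \cdot \frac{1}{118} = \frac{24}{19} + \frac{125}{118} = \frac{5207}{2242} \approx 2.3225$)
$g = \frac{5207}{2242} \approx 2.3225$
$u{\left(-7,\left(6 - 3\right) - 1 \right)} g = \left(-7\right) \frac{5207}{2242} = - \frac{36449}{2242}$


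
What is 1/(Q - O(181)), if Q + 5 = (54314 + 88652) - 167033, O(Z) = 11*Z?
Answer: -1/26063 ≈ -3.8369e-5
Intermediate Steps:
Q = -24072 (Q = -5 + ((54314 + 88652) - 167033) = -5 + (142966 - 167033) = -5 - 24067 = -24072)
1/(Q - O(181)) = 1/(-24072 - 11*181) = 1/(-24072 - 1*1991) = 1/(-24072 - 1991) = 1/(-26063) = -1/26063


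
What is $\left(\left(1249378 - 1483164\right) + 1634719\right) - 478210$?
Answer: $922723$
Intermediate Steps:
$\left(\left(1249378 - 1483164\right) + 1634719\right) - 478210 = \left(-233786 + 1634719\right) - 478210 = 1400933 - 478210 = 922723$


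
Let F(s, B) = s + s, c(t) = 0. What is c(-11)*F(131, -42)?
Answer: 0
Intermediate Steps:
F(s, B) = 2*s
c(-11)*F(131, -42) = 0*(2*131) = 0*262 = 0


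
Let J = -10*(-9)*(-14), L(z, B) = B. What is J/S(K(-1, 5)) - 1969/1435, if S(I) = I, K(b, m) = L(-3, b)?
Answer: 1806131/1435 ≈ 1258.6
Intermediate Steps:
K(b, m) = b
J = -1260 (J = 90*(-14) = -1260)
J/S(K(-1, 5)) - 1969/1435 = -1260/(-1) - 1969/1435 = -1260*(-1) - 1969*1/1435 = 1260 - 1969/1435 = 1806131/1435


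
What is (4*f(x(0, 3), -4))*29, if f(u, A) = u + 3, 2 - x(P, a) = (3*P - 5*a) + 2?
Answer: 2088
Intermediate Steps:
x(P, a) = -3*P + 5*a (x(P, a) = 2 - ((3*P - 5*a) + 2) = 2 - ((-5*a + 3*P) + 2) = 2 - (2 - 5*a + 3*P) = 2 + (-2 - 3*P + 5*a) = -3*P + 5*a)
f(u, A) = 3 + u
(4*f(x(0, 3), -4))*29 = (4*(3 + (-3*0 + 5*3)))*29 = (4*(3 + (0 + 15)))*29 = (4*(3 + 15))*29 = (4*18)*29 = 72*29 = 2088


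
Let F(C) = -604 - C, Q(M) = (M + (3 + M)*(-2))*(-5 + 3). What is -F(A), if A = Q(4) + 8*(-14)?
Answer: 512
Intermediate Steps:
Q(M) = 12 + 2*M (Q(M) = (M + (-6 - 2*M))*(-2) = (-6 - M)*(-2) = 12 + 2*M)
A = -92 (A = (12 + 2*4) + 8*(-14) = (12 + 8) - 112 = 20 - 112 = -92)
-F(A) = -(-604 - 1*(-92)) = -(-604 + 92) = -1*(-512) = 512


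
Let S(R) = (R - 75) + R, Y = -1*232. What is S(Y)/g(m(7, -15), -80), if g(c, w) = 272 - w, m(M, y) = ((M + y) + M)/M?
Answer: -49/32 ≈ -1.5313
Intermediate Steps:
m(M, y) = (y + 2*M)/M
Y = -232
S(R) = -75 + 2*R (S(R) = (-75 + R) + R = -75 + 2*R)
S(Y)/g(m(7, -15), -80) = (-75 + 2*(-232))/(272 - 1*(-80)) = (-75 - 464)/(272 + 80) = -539/352 = -539*1/352 = -49/32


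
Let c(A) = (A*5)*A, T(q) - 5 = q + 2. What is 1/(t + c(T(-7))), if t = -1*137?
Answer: -1/137 ≈ -0.0072993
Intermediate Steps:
T(q) = 7 + q (T(q) = 5 + (q + 2) = 5 + (2 + q) = 7 + q)
t = -137
c(A) = 5*A**2 (c(A) = (5*A)*A = 5*A**2)
1/(t + c(T(-7))) = 1/(-137 + 5*(7 - 7)**2) = 1/(-137 + 5*0**2) = 1/(-137 + 5*0) = 1/(-137 + 0) = 1/(-137) = -1/137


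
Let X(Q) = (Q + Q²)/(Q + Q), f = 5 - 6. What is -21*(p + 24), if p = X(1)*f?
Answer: -483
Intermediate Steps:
f = -1
X(Q) = (Q + Q²)/(2*Q) (X(Q) = (Q + Q²)/((2*Q)) = (Q + Q²)*(1/(2*Q)) = (Q + Q²)/(2*Q))
p = -1 (p = (½ + (½)*1)*(-1) = (½ + ½)*(-1) = 1*(-1) = -1)
-21*(p + 24) = -21*(-1 + 24) = -21*23 = -483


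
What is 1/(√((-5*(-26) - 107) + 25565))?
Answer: √6397/12794 ≈ 0.0062515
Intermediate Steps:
1/(√((-5*(-26) - 107) + 25565)) = 1/(√((130 - 107) + 25565)) = 1/(√(23 + 25565)) = 1/(√25588) = 1/(2*√6397) = √6397/12794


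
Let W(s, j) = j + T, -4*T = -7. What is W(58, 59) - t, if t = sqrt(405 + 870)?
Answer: 243/4 - 5*sqrt(51) ≈ 25.043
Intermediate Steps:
T = 7/4 (T = -1/4*(-7) = 7/4 ≈ 1.7500)
W(s, j) = 7/4 + j (W(s, j) = j + 7/4 = 7/4 + j)
t = 5*sqrt(51) (t = sqrt(1275) = 5*sqrt(51) ≈ 35.707)
W(58, 59) - t = (7/4 + 59) - 5*sqrt(51) = 243/4 - 5*sqrt(51)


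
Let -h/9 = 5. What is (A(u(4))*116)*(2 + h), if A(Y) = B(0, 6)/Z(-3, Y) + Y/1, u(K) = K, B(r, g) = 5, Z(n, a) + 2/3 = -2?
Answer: -21199/2 ≈ -10600.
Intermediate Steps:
h = -45 (h = -9*5 = -45)
Z(n, a) = -8/3 (Z(n, a) = -⅔ - 2 = -8/3)
A(Y) = -15/8 + Y (A(Y) = 5/(-8/3) + Y/1 = 5*(-3/8) + Y*1 = -15/8 + Y)
(A(u(4))*116)*(2 + h) = ((-15/8 + 4)*116)*(2 - 45) = ((17/8)*116)*(-43) = (493/2)*(-43) = -21199/2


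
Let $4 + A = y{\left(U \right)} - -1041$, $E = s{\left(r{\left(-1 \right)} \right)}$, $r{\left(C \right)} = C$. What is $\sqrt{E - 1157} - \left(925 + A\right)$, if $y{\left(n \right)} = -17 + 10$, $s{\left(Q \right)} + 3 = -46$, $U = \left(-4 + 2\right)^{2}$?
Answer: $-1955 + 3 i \sqrt{134} \approx -1955.0 + 34.728 i$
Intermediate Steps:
$U = 4$ ($U = \left(-2\right)^{2} = 4$)
$s{\left(Q \right)} = -49$ ($s{\left(Q \right)} = -3 - 46 = -49$)
$E = -49$
$y{\left(n \right)} = -7$
$A = 1030$ ($A = -4 - -1034 = -4 + \left(-7 + 1041\right) = -4 + 1034 = 1030$)
$\sqrt{E - 1157} - \left(925 + A\right) = \sqrt{-49 - 1157} - \left(925 + 1030\right) = \sqrt{-1206} - 1955 = 3 i \sqrt{134} - 1955 = -1955 + 3 i \sqrt{134}$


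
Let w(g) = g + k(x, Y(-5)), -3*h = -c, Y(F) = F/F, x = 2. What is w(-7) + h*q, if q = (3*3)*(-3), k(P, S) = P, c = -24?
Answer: 211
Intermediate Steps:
Y(F) = 1
h = -8 (h = -(-1)*(-24)/3 = -⅓*24 = -8)
w(g) = 2 + g (w(g) = g + 2 = 2 + g)
q = -27 (q = 9*(-3) = -27)
w(-7) + h*q = (2 - 7) - 8*(-27) = -5 + 216 = 211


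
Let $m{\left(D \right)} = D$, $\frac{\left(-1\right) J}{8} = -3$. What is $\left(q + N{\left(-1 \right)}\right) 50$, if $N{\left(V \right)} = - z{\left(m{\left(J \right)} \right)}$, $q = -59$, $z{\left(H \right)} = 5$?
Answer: $-3200$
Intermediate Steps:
$J = 24$ ($J = \left(-8\right) \left(-3\right) = 24$)
$N{\left(V \right)} = -5$ ($N{\left(V \right)} = \left(-1\right) 5 = -5$)
$\left(q + N{\left(-1 \right)}\right) 50 = \left(-59 - 5\right) 50 = \left(-64\right) 50 = -3200$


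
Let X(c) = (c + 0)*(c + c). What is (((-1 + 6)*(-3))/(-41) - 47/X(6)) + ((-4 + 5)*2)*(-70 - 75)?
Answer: -856927/2952 ≈ -290.29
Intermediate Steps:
X(c) = 2*c² (X(c) = c*(2*c) = 2*c²)
(((-1 + 6)*(-3))/(-41) - 47/X(6)) + ((-4 + 5)*2)*(-70 - 75) = (((-1 + 6)*(-3))/(-41) - 47/(2*6²)) + ((-4 + 5)*2)*(-70 - 75) = ((5*(-3))*(-1/41) - 47/(2*36)) + (1*2)*(-145) = (-15*(-1/41) - 47/72) + 2*(-145) = (15/41 - 47*1/72) - 290 = (15/41 - 47/72) - 290 = -847/2952 - 290 = -856927/2952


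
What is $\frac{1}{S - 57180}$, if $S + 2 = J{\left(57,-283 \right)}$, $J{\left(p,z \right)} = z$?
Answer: $- \frac{1}{57465} \approx -1.7402 \cdot 10^{-5}$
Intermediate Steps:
$S = -285$ ($S = -2 - 283 = -285$)
$\frac{1}{S - 57180} = \frac{1}{-285 - 57180} = \frac{1}{-57465} = - \frac{1}{57465}$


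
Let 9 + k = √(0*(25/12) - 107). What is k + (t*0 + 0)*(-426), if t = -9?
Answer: -9 + I*√107 ≈ -9.0 + 10.344*I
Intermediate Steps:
k = -9 + I*√107 (k = -9 + √(0*(25/12) - 107) = -9 + √(0 - 107) = -9 + √(-107) = -9 + I*√107 ≈ -9.0 + 10.344*I)
k + (t*0 + 0)*(-426) = (-9 + I*√107) + (-9*0 + 0)*(-426) = (-9 + I*√107) + (0 + 0)*(-426) = (-9 + I*√107) + 0*(-426) = (-9 + I*√107) + 0 = -9 + I*√107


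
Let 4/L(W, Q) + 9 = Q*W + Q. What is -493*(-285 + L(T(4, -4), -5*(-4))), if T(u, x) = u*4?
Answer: 46505183/331 ≈ 1.4050e+5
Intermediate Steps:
T(u, x) = 4*u
L(W, Q) = 4/(-9 + Q + Q*W) (L(W, Q) = 4/(-9 + (Q*W + Q)) = 4/(-9 + (Q + Q*W)) = 4/(-9 + Q + Q*W))
-493*(-285 + L(T(4, -4), -5*(-4))) = -493*(-285 + 4/(-9 - 5*(-4) + (-5*(-4))*(4*4))) = -493*(-285 + 4/(-9 + 20 + 20*16)) = -493*(-285 + 4/(-9 + 20 + 320)) = -493*(-285 + 4/331) = -493*(-94331/331) = 46505183/331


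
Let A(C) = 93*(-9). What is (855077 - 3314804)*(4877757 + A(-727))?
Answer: -11995891800840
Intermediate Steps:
A(C) = -837
(855077 - 3314804)*(4877757 + A(-727)) = (855077 - 3314804)*(4877757 - 837) = -2459727*4876920 = -11995891800840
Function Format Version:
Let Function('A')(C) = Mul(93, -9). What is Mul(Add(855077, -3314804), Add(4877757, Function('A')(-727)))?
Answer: -11995891800840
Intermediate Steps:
Function('A')(C) = -837
Mul(Add(855077, -3314804), Add(4877757, Function('A')(-727))) = Mul(Add(855077, -3314804), Add(4877757, -837)) = Mul(-2459727, 4876920) = -11995891800840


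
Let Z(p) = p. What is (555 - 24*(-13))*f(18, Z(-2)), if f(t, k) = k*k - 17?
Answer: -11271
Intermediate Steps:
f(t, k) = -17 + k² (f(t, k) = k² - 17 = -17 + k²)
(555 - 24*(-13))*f(18, Z(-2)) = (555 - 24*(-13))*(-17 + (-2)²) = (555 + 312)*(-17 + 4) = 867*(-13) = -11271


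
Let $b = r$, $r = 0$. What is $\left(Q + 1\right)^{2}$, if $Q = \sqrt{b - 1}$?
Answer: $2 i \approx 2.0 i$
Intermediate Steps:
$b = 0$
$Q = i$ ($Q = \sqrt{0 - 1} = \sqrt{-1} = i \approx 1.0 i$)
$\left(Q + 1\right)^{2} = \left(i + 1\right)^{2} = \left(1 + i\right)^{2}$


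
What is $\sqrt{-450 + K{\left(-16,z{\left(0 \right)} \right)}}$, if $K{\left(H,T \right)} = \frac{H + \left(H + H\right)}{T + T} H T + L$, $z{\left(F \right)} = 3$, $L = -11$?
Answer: $i \sqrt{77} \approx 8.775 i$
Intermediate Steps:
$K{\left(H,T \right)} = -11 + \frac{3 H^{2}}{2}$ ($K{\left(H,T \right)} = \frac{H + \left(H + H\right)}{T + T} H T - 11 = \frac{H + 2 H}{2 T} H T - 11 = 3 H \frac{1}{2 T} H T - 11 = \frac{3 H}{2 T} H T - 11 = \frac{3 H^{2}}{2 T} T - 11 = \frac{3 H^{2}}{2} - 11 = -11 + \frac{3 H^{2}}{2}$)
$\sqrt{-450 + K{\left(-16,z{\left(0 \right)} \right)}} = \sqrt{-450 - \left(11 - \frac{3 \left(-16\right)^{2}}{2}\right)} = \sqrt{-450 + \left(-11 + \frac{3}{2} \cdot 256\right)} = \sqrt{-450 + \left(-11 + 384\right)} = \sqrt{-450 + 373} = \sqrt{-77} = i \sqrt{77}$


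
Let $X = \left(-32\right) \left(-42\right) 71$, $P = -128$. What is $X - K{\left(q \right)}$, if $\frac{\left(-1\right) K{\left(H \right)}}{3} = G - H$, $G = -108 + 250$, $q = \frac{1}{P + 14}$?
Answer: $\frac{3642301}{38} \approx 95850.0$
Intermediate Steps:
$q = - \frac{1}{114}$ ($q = \frac{1}{-128 + 14} = \frac{1}{-114} = - \frac{1}{114} \approx -0.0087719$)
$X = 95424$ ($X = 1344 \cdot 71 = 95424$)
$G = 142$
$K{\left(H \right)} = -426 + 3 H$ ($K{\left(H \right)} = - 3 \left(142 - H\right) = -426 + 3 H$)
$X - K{\left(q \right)} = 95424 - \left(-426 + 3 \left(- \frac{1}{114}\right)\right) = 95424 - \left(-426 - \frac{1}{38}\right) = 95424 - - \frac{16189}{38} = 95424 + \frac{16189}{38} = \frac{3642301}{38}$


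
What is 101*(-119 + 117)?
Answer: -202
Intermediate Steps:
101*(-119 + 117) = 101*(-2) = -202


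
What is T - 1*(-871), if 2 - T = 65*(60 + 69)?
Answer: -7512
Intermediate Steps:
T = -8383 (T = 2 - 65*(60 + 69) = 2 - 65*129 = 2 - 1*8385 = 2 - 8385 = -8383)
T - 1*(-871) = -8383 - 1*(-871) = -8383 + 871 = -7512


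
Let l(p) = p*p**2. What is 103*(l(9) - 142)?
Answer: 60461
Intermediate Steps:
l(p) = p**3
103*(l(9) - 142) = 103*(9**3 - 142) = 103*(729 - 142) = 103*587 = 60461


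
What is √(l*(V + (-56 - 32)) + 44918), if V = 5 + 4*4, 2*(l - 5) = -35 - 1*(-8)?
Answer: 5*√7278/2 ≈ 213.28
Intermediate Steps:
l = -17/2 (l = 5 + (-35 - 1*(-8))/2 = 5 + (-35 + 8)/2 = 5 + (½)*(-27) = 5 - 27/2 = -17/2 ≈ -8.5000)
V = 21 (V = 5 + 16 = 21)
√(l*(V + (-56 - 32)) + 44918) = √(-17*(21 + (-56 - 32))/2 + 44918) = √(-17*(21 - 88)/2 + 44918) = √(-17/2*(-67) + 44918) = √(1139/2 + 44918) = √(90975/2) = 5*√7278/2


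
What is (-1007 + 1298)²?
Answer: 84681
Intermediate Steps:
(-1007 + 1298)² = 291² = 84681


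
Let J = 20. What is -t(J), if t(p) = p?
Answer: -20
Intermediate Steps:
-t(J) = -1*20 = -20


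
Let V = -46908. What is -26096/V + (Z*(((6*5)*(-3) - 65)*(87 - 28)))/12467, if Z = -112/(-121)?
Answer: -309966116/2527180227 ≈ -0.12265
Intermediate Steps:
Z = 112/121 (Z = -112*(-1/121) = 112/121 ≈ 0.92562)
-26096/V + (Z*(((6*5)*(-3) - 65)*(87 - 28)))/12467 = -26096/(-46908) + (112*(((6*5)*(-3) - 65)*(87 - 28))/121)/12467 = -26096*(-1/46908) + (112*((30*(-3) - 65)*59)/121)*(1/12467) = 6524/11727 + (112*((-90 - 65)*59)/121)*(1/12467) = 6524/11727 + (112*(-155*59)/121)*(1/12467) = 6524/11727 + ((112/121)*(-9145))*(1/12467) = 6524/11727 - 1024240/121*1/12467 = 6524/11727 - 146320/215501 = -309966116/2527180227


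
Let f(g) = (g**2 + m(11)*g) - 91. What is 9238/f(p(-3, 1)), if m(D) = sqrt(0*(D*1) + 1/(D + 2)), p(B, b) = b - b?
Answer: -9238/91 ≈ -101.52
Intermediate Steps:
p(B, b) = 0
m(D) = sqrt(1/(2 + D)) (m(D) = sqrt(0*D + 1/(2 + D)) = sqrt(0 + 1/(2 + D)) = sqrt(1/(2 + D)))
f(g) = -91 + g**2 + g*sqrt(13)/13 (f(g) = (g**2 + sqrt(1/(2 + 11))*g) - 91 = (g**2 + sqrt(1/13)*g) - 91 = (g**2 + (sqrt(13)/13)*g) - 91 = (g**2 + g*sqrt(13)/13) - 91 = -91 + g**2 + g*sqrt(13)/13)
9238/f(p(-3, 1)) = 9238/(-91 + 0**2 + (1/13)*0*sqrt(13)) = 9238/(-91 + 0 + 0) = 9238/(-91) = 9238*(-1/91) = -9238/91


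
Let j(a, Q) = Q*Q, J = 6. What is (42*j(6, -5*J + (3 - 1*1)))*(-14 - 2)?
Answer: -526848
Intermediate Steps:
j(a, Q) = Q²
(42*j(6, -5*J + (3 - 1*1)))*(-14 - 2) = (42*(-5*6 + (3 - 1*1))²)*(-14 - 2) = (42*(-30 + (3 - 1))²)*(-16) = (42*(-30 + 2)²)*(-16) = (42*(-28)²)*(-16) = (42*784)*(-16) = 32928*(-16) = -526848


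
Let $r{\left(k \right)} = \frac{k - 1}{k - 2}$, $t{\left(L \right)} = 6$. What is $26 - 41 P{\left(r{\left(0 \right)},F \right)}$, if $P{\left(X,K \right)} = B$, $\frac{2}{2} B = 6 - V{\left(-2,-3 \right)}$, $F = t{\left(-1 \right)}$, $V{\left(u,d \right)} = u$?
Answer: $-302$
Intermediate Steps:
$F = 6$
$B = 8$ ($B = 6 - -2 = 6 + 2 = 8$)
$r{\left(k \right)} = \frac{-1 + k}{-2 + k}$
$P{\left(X,K \right)} = 8$
$26 - 41 P{\left(r{\left(0 \right)},F \right)} = 26 - 328 = -302$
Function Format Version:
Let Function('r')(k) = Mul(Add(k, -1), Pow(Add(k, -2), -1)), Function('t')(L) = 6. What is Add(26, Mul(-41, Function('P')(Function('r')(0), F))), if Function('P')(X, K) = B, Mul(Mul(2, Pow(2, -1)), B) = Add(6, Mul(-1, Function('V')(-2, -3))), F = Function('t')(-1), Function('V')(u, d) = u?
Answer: -302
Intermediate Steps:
F = 6
B = 8 (B = Add(6, Mul(-1, -2)) = Add(6, 2) = 8)
Function('r')(k) = Mul(Pow(Add(-2, k), -1), Add(-1, k)) (Function('r')(k) = Mul(Add(-1, k), Pow(Add(-2, k), -1)) = Mul(Pow(Add(-2, k), -1), Add(-1, k)))
Function('P')(X, K) = 8
Add(26, Mul(-41, Function('P')(Function('r')(0), F))) = Add(26, Mul(-41, 8)) = Add(26, -328) = -302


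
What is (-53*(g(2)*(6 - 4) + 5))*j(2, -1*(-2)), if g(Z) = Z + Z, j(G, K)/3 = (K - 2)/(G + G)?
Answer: 0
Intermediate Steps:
j(G, K) = 3*(-2 + K)/(2*G) (j(G, K) = 3*((K - 2)/(G + G)) = 3*((-2 + K)/((2*G))) = 3*((-2 + K)*(1/(2*G))) = 3*((-2 + K)/(2*G)) = 3*(-2 + K)/(2*G))
g(Z) = 2*Z
(-53*(g(2)*(6 - 4) + 5))*j(2, -1*(-2)) = (-53*((2*2)*(6 - 4) + 5))*((3/2)*(-2 - 1*(-2))/2) = (-53*(4*2 + 5))*((3/2)*(½)*(-2 + 2)) = (-53*(8 + 5))*((3/2)*(½)*0) = -53*13*0 = -689*0 = 0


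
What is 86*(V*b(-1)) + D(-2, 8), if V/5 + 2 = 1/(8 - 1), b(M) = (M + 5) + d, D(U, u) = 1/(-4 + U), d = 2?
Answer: -201247/42 ≈ -4791.6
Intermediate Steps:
b(M) = 7 + M (b(M) = (M + 5) + 2 = (5 + M) + 2 = 7 + M)
V = -65/7 (V = -10 + 5/(8 - 1) = -10 + 5/7 = -65/7 ≈ -9.2857)
86*(V*b(-1)) + D(-2, 8) = 86*(-65*(7 - 1)/7) + 1/(-4 - 2) = 86*(-65/7*6) + 1/(-6) = 86*(-390/7) - ⅙ = -33540/7 - ⅙ = -201247/42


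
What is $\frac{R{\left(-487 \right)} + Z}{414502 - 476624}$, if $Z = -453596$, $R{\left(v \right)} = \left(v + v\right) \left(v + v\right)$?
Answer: $- \frac{247540}{31061} \approx -7.9695$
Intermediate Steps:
$R{\left(v \right)} = 4 v^{2}$ ($R{\left(v \right)} = 2 v 2 v = 4 v^{2}$)
$\frac{R{\left(-487 \right)} + Z}{414502 - 476624} = \frac{4 \left(-487\right)^{2} - 453596}{414502 - 476624} = \frac{4 \cdot 237169 - 453596}{-62122} = \left(948676 - 453596\right) \left(- \frac{1}{62122}\right) = 495080 \left(- \frac{1}{62122}\right) = - \frac{247540}{31061}$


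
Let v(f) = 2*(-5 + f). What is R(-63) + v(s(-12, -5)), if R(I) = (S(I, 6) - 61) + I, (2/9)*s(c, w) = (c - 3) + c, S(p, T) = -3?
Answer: -380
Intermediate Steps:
s(c, w) = -27/2 + 9*c (s(c, w) = 9*((c - 3) + c)/2 = 9*((-3 + c) + c)/2 = 9*(-3 + 2*c)/2 = -27/2 + 9*c)
v(f) = -10 + 2*f
R(I) = -64 + I (R(I) = (-3 - 61) + I = -64 + I)
R(-63) + v(s(-12, -5)) = (-64 - 63) + (-10 + 2*(-27/2 + 9*(-12))) = -127 + (-10 + 2*(-27/2 - 108)) = -127 + (-10 + 2*(-243/2)) = -127 + (-10 - 243) = -127 - 253 = -380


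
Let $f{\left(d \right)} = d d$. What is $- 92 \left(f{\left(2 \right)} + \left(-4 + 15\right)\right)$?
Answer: $-1380$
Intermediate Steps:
$f{\left(d \right)} = d^{2}$
$- 92 \left(f{\left(2 \right)} + \left(-4 + 15\right)\right) = - 92 \left(2^{2} + \left(-4 + 15\right)\right) = - 92 \left(4 + 11\right) = \left(-92\right) 15 = -1380$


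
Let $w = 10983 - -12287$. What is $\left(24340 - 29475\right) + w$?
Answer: $18135$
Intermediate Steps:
$w = 23270$ ($w = 10983 + 12287 = 23270$)
$\left(24340 - 29475\right) + w = \left(24340 - 29475\right) + 23270 = -5135 + 23270 = 18135$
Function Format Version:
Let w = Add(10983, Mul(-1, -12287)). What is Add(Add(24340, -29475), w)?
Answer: 18135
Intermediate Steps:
w = 23270 (w = Add(10983, 12287) = 23270)
Add(Add(24340, -29475), w) = Add(Add(24340, -29475), 23270) = Add(-5135, 23270) = 18135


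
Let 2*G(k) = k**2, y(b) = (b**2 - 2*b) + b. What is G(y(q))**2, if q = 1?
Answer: 0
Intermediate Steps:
y(b) = b**2 - b
G(k) = k**2/2
G(y(q))**2 = ((1*(-1 + 1))**2/2)**2 = ((1*0)**2/2)**2 = ((1/2)*0**2)**2 = ((1/2)*0)**2 = 0**2 = 0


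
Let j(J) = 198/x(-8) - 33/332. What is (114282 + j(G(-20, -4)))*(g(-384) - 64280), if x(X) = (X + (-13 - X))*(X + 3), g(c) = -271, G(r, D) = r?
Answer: -159200139966201/21580 ≈ -7.3772e+9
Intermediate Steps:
x(X) = -39 - 13*X (x(X) = -13*(3 + X) = -39 - 13*X)
j(J) = 63591/21580 (j(J) = 198/(-39 - 13*(-8)) - 33/332 = 198/(-39 + 104) - 33*1/332 = 198/65 - 33/332 = 63591/21580)
(114282 + j(G(-20, -4)))*(g(-384) - 64280) = (114282 + 63591/21580)*(-271 - 64280) = (2466269151/21580)*(-64551) = -159200139966201/21580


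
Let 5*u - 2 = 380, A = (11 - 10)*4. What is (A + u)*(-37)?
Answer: -14874/5 ≈ -2974.8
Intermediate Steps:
A = 4 (A = 1*4 = 4)
u = 382/5 (u = ⅖ + (⅕)*380 = ⅖ + 76 = 382/5 ≈ 76.400)
(A + u)*(-37) = (4 + 382/5)*(-37) = (402/5)*(-37) = -14874/5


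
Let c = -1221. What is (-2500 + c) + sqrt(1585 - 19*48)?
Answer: -3721 + sqrt(673) ≈ -3695.1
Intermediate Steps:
(-2500 + c) + sqrt(1585 - 19*48) = (-2500 - 1221) + sqrt(1585 - 19*48) = -3721 + sqrt(1585 - 912) = -3721 + sqrt(673)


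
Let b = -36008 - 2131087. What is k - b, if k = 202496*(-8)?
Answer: 547127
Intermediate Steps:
k = -1619968
b = -2167095
k - b = -1619968 - 1*(-2167095) = -1619968 + 2167095 = 547127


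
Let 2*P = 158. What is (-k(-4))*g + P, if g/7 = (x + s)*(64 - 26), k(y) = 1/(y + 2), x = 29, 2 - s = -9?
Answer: 5399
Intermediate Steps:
s = 11 (s = 2 - 1*(-9) = 2 + 9 = 11)
P = 79 (P = (½)*158 = 79)
k(y) = 1/(2 + y)
g = 10640 (g = 7*((29 + 11)*(64 - 26)) = 7*(40*38) = 7*1520 = 10640)
(-k(-4))*g + P = -1/(2 - 4)*10640 + 79 = -1/(-2)*10640 + 79 = -1*(-½)*10640 + 79 = (½)*10640 + 79 = 5320 + 79 = 5399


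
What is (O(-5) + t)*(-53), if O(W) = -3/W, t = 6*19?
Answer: -30369/5 ≈ -6073.8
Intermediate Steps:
t = 114
(O(-5) + t)*(-53) = (-3/(-5) + 114)*(-53) = (-3*(-⅕) + 114)*(-53) = (⅗ + 114)*(-53) = (573/5)*(-53) = -30369/5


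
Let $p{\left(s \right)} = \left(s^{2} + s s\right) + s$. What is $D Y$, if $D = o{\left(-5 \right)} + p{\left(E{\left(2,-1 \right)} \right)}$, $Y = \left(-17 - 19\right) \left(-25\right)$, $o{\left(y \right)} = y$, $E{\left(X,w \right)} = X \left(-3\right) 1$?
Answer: $54900$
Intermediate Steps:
$E{\left(X,w \right)} = - 3 X$ ($E{\left(X,w \right)} = - 3 X 1 = - 3 X$)
$p{\left(s \right)} = s + 2 s^{2}$ ($p{\left(s \right)} = \left(s^{2} + s^{2}\right) + s = 2 s^{2} + s = s + 2 s^{2}$)
$Y = 900$ ($Y = \left(-36\right) \left(-25\right) = 900$)
$D = 61$ ($D = -5 + \left(-3\right) 2 \left(1 + 2 \left(\left(-3\right) 2\right)\right) = -5 - 6 \left(1 + 2 \left(-6\right)\right) = -5 - 6 \left(1 - 12\right) = -5 - -66 = -5 + 66 = 61$)
$D Y = 61 \cdot 900 = 54900$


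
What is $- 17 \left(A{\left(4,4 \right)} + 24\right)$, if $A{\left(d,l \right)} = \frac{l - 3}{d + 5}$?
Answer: $- \frac{3689}{9} \approx -409.89$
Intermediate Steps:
$A{\left(d,l \right)} = \frac{-3 + l}{5 + d}$
$- 17 \left(A{\left(4,4 \right)} + 24\right) = - 17 \left(\frac{-3 + 4}{5 + 4} + 24\right) = - 17 \left(\frac{1}{9} \cdot 1 + 24\right) = - 17 \left(\frac{1}{9} + 24\right) = \left(-17\right) \frac{217}{9} = - \frac{3689}{9}$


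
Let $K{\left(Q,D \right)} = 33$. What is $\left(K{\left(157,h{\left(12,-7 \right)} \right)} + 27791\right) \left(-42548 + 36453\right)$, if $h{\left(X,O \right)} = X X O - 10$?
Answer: $-169587280$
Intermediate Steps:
$h{\left(X,O \right)} = -10 + O X^{2}$ ($h{\left(X,O \right)} = X^{2} O - 10 = O X^{2} - 10 = -10 + O X^{2}$)
$\left(K{\left(157,h{\left(12,-7 \right)} \right)} + 27791\right) \left(-42548 + 36453\right) = \left(33 + 27791\right) \left(-42548 + 36453\right) = 27824 \left(-6095\right) = -169587280$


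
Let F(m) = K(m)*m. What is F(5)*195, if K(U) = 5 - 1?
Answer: 3900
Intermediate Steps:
K(U) = 4
F(m) = 4*m
F(5)*195 = (4*5)*195 = 20*195 = 3900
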